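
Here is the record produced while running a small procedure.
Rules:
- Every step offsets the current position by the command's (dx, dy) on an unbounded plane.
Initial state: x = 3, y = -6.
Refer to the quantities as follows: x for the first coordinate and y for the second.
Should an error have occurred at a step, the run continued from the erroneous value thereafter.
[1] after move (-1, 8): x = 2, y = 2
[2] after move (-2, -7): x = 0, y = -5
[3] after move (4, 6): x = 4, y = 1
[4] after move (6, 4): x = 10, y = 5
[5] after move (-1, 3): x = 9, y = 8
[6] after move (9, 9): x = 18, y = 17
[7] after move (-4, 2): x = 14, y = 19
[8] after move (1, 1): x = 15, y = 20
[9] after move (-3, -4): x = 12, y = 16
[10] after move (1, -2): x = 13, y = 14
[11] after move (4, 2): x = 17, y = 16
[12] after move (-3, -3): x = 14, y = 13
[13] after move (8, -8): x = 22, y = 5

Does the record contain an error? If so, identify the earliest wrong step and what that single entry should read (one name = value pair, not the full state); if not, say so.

no error

Recomputing the run from the initial state:
step 1: x = 2, y = 2
step 2: x = 0, y = -5
step 3: x = 4, y = 1
step 4: x = 10, y = 5
step 5: x = 9, y = 8
step 6: x = 18, y = 17
step 7: x = 14, y = 19
step 8: x = 15, y = 20
step 9: x = 12, y = 16
step 10: x = 13, y = 14
step 11: x = 17, y = 16
step 12: x = 14, y = 13
step 13: x = 22, y = 5
This matches the record at every step.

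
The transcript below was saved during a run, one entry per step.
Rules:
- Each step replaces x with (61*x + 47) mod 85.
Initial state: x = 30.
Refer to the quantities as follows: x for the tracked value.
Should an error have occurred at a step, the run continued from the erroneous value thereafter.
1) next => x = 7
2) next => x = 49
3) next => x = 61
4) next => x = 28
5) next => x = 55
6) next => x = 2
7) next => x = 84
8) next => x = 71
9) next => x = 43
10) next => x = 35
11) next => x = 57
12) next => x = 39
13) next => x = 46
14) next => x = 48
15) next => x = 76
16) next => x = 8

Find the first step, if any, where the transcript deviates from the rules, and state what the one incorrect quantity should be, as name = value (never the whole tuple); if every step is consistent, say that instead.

step 15, x = 0

Recomputing the run from the initial state:
step 1: x = 7
step 2: x = 49
step 3: x = 61
step 4: x = 28
step 5: x = 55
step 6: x = 2
step 7: x = 84
step 8: x = 71
step 9: x = 43
step 10: x = 35
step 11: x = 57
step 12: x = 39
step 13: x = 46
step 14: x = 48
step 15: x = 0
step 16: x = 47
The first disagreement with the transcript is at step 15, where the value should be x = 0.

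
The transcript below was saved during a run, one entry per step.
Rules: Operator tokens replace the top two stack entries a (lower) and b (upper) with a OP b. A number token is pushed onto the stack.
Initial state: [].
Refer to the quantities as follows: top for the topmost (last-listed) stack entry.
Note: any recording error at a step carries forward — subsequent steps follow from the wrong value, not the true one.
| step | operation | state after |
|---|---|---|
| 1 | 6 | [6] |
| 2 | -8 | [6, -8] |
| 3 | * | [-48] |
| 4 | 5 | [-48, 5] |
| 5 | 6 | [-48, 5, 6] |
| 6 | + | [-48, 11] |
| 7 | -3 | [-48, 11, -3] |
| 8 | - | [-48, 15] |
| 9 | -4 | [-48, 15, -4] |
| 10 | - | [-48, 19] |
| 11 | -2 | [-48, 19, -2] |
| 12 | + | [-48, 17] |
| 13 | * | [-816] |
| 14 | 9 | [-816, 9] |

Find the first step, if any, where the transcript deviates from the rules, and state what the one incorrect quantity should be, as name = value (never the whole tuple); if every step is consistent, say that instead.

Step 1: push 6: top = 6 — checks out.
Step 2: push -8: top = -8 — verified.
Step 3: 6 * -8 = -48 — agrees with the transcript.
Step 4: push 5: top = 5 — verified.
Step 5: push 6: top = 6 — same as recorded.
Step 6: 5 + 6 = 11 — confirmed correct.
Step 7: push -3: top = -3 — confirmed correct.
Step 8: 11 - -3 = 14 — the recorded entry deviates here.
First incorrect step: 8; the correct value is top = 14.

step 8, top = 14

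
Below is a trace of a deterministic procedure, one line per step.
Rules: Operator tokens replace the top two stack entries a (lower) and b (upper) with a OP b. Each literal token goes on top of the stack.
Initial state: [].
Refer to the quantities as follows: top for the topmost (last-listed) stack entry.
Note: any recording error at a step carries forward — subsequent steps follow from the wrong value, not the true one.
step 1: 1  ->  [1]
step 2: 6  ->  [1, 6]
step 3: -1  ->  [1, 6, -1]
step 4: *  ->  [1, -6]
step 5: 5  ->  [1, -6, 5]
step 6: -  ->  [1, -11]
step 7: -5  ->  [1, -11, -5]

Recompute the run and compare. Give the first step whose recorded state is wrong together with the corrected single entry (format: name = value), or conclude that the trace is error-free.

no error

Step 1: push 1: top = 1 — agrees with the trace.
Step 2: push 6: top = 6 — agrees with the trace.
Step 3: push -1: top = -1 — verified.
Step 4: 6 * -1 = -6 — confirmed correct.
Step 5: push 5: top = 5 — verified.
Step 6: -6 - 5 = -11 — exactly as logged.
Step 7: push -5: top = -5 — consistent with the trace.
The whole run recomputes cleanly — no discrepancies.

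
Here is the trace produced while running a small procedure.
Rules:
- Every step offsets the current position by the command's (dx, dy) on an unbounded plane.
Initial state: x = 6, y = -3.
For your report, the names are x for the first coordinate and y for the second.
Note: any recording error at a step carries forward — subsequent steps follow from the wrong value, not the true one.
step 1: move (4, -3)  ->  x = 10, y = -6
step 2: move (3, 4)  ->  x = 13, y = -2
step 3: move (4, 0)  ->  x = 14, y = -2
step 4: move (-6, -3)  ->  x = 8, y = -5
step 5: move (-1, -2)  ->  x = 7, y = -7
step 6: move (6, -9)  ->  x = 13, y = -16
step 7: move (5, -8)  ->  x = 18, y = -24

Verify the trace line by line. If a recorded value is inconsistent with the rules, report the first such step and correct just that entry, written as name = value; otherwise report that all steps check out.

step 1: x = 6 + (4) = 10, y = -3 + (-3) = -6 -> checks out
step 2: x = 10 + (3) = 13, y = -6 + (4) = -2 -> checks out
step 3: x = 13 + (4) = 17, y = -2 + (0) = -2 -> a discrepancy with the trace
That makes step 3 the first incorrect line — x = 17 is what it should show.

step 3, x = 17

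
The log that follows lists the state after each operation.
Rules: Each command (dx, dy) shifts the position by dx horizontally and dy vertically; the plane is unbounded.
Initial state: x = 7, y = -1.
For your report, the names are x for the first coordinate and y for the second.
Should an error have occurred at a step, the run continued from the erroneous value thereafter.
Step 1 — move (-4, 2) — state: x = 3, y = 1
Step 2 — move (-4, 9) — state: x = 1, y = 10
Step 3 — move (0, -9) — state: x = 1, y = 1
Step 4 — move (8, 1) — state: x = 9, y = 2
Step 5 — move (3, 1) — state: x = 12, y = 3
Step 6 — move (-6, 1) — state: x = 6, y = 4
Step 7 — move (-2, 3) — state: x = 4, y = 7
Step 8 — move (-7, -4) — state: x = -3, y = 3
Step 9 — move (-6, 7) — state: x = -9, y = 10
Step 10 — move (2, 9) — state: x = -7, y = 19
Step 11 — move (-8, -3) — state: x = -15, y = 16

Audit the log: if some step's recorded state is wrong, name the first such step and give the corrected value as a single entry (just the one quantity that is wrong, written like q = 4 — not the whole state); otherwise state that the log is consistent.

Step 1: x = 7 + (-4) = 3, y = -1 + (2) = 1 — matches.
Step 2: x = 3 + (-4) = -1, y = 1 + (9) = 10 — not what was recorded.
First incorrect step: 2; the correct value is x = -1.

step 2, x = -1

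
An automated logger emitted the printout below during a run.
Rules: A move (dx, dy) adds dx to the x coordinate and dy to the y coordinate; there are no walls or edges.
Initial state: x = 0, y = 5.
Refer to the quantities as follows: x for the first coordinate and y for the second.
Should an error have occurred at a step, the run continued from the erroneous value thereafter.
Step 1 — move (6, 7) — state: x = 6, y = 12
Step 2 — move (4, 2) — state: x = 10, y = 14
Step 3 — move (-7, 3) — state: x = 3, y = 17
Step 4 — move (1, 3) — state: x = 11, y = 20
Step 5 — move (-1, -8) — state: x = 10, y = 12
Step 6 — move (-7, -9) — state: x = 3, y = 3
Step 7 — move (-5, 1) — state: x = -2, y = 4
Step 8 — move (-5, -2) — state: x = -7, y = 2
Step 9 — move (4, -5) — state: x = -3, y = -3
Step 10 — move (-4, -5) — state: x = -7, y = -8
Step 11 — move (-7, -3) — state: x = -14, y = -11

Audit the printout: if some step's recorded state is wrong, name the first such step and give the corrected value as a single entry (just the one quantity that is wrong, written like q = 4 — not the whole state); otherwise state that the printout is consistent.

1. x = 0 + (6) = 6, y = 5 + (7) = 12 (exactly as logged)
2. x = 6 + (4) = 10, y = 12 + (2) = 14 (no discrepancy)
3. x = 10 + (-7) = 3, y = 14 + (3) = 17 (same as recorded)
4. x = 3 + (1) = 4, y = 17 + (3) = 20 (the printout has a different value)
That makes step 4 the first incorrect line — x = 4 is what it should show.

step 4, x = 4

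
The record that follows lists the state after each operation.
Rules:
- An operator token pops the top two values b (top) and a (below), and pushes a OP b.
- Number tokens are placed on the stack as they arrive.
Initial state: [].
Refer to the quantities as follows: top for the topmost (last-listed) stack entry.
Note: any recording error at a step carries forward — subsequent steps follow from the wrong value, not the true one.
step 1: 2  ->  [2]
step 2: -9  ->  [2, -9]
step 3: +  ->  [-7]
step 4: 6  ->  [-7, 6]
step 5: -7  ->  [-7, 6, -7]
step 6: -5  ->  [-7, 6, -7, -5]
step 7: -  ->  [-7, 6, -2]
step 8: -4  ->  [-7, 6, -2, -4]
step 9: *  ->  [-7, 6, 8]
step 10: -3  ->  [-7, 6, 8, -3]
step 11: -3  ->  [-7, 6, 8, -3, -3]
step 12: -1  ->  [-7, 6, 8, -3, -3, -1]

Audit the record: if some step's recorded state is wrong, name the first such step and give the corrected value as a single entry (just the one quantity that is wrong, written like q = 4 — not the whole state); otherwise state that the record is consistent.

no error

Step 1: push 2: top = 2 — agrees with the record.
Step 2: push -9: top = -9 — checks out.
Step 3: 2 + -9 = -7 — checks out.
Step 4: push 6: top = 6 — exactly as logged.
Step 5: push -7: top = -7 — no discrepancy.
Step 6: push -5: top = -5 — agrees with the record.
Step 7: -7 - -5 = -2 — consistent with the record.
Step 8: push -4: top = -4 — checks out.
Step 9: -2 * -4 = 8 — in agreement.
Step 10: push -3: top = -3 — same as recorded.
Step 11: push -3: top = -3 — same as recorded.
Step 12: push -1: top = -1 — verified.
Nothing is out of place; the run is error-free.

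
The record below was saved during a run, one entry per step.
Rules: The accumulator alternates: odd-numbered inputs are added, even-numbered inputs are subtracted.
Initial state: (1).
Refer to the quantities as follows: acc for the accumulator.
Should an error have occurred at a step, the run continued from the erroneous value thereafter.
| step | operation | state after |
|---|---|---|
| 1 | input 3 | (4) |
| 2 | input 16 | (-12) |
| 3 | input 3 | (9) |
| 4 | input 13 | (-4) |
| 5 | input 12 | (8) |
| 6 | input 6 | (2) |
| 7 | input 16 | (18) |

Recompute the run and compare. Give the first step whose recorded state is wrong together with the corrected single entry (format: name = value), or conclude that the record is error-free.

step 3, acc = -9

Recomputing the run from the initial state:
step 1: acc = 4
step 2: acc = -12
step 3: acc = -9
step 4: acc = -22
step 5: acc = -10
step 6: acc = -16
step 7: acc = 0
The first disagreement with the record is at step 3, where the value should be acc = -9.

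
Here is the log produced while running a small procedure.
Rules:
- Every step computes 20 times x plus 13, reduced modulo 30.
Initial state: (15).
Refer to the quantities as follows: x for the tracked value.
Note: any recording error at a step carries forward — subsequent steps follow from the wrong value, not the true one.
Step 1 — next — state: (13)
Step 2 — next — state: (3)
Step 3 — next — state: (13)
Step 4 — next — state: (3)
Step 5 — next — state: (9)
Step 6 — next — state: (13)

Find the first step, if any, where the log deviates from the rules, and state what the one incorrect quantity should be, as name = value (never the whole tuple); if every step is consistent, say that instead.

step 5, x = 13

Step 1: x = (20*15 + 13) mod 30 = 13 — no discrepancy.
Step 2: x = (20*13 + 13) mod 30 = 3 — agrees with the log.
Step 3: x = (20*3 + 13) mod 30 = 13 — in agreement.
Step 4: x = (20*13 + 13) mod 30 = 3 — verified.
Step 5: x = (20*3 + 13) mod 30 = 13 — not what was recorded.
That makes step 5 the first incorrect line — x = 13 is what it should show.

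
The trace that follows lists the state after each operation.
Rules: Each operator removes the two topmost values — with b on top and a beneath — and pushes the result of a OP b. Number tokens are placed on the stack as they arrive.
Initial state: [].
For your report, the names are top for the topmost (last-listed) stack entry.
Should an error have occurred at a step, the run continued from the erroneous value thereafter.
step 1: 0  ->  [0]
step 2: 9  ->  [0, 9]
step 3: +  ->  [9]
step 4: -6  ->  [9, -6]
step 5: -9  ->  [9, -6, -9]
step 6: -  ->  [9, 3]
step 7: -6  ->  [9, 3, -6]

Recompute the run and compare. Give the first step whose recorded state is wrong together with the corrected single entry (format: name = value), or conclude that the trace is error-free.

1. push 0: top = 0 (in agreement)
2. push 9: top = 9 (matches)
3. 0 + 9 = 9 (same as recorded)
4. push -6: top = -6 (matches)
5. push -9: top = -9 (consistent with the trace)
6. -6 - -9 = 3 (consistent with the trace)
7. push -6: top = -6 (consistent with the trace)
No step deviates from the rules.

no error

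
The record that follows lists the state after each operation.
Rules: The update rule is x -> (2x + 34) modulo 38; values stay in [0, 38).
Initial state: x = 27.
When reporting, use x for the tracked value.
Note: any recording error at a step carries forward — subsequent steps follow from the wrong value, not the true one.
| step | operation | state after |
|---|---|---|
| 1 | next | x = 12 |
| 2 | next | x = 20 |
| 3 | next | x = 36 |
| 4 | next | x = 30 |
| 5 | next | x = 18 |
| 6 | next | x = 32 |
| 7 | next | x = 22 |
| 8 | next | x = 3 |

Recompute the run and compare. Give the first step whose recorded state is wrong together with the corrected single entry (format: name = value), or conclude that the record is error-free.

step 8, x = 2

Step 1: x = (2*27 + 34) mod 38 = 12 — consistent with the record.
Step 2: x = (2*12 + 34) mod 38 = 20 — matches.
Step 3: x = (2*20 + 34) mod 38 = 36 — verified.
Step 4: x = (2*36 + 34) mod 38 = 30 — agrees with the record.
Step 5: x = (2*30 + 34) mod 38 = 18 — verified.
Step 6: x = (2*18 + 34) mod 38 = 32 — no discrepancy.
Step 7: x = (2*32 + 34) mod 38 = 22 — no discrepancy.
Step 8: x = (2*22 + 34) mod 38 = 2 — the recorded entry deviates here.
Conclusion: step 8 carries the first error; the entry should be x = 2.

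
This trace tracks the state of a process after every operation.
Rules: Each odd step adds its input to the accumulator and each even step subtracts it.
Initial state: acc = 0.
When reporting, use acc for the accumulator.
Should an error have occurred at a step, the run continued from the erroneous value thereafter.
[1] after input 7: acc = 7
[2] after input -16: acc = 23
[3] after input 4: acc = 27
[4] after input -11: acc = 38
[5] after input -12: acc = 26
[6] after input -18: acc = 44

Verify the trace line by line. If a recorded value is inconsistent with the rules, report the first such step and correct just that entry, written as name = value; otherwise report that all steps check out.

no error

1. acc = 0 + 7 = 7 (agrees with the trace)
2. acc = 7 - -16 = 23 (confirmed correct)
3. acc = 23 + 4 = 27 (consistent with the trace)
4. acc = 27 - -11 = 38 (confirmed correct)
5. acc = 38 + -12 = 26 (no discrepancy)
6. acc = 26 - -18 = 44 (confirmed correct)
All steps check out; nothing to correct.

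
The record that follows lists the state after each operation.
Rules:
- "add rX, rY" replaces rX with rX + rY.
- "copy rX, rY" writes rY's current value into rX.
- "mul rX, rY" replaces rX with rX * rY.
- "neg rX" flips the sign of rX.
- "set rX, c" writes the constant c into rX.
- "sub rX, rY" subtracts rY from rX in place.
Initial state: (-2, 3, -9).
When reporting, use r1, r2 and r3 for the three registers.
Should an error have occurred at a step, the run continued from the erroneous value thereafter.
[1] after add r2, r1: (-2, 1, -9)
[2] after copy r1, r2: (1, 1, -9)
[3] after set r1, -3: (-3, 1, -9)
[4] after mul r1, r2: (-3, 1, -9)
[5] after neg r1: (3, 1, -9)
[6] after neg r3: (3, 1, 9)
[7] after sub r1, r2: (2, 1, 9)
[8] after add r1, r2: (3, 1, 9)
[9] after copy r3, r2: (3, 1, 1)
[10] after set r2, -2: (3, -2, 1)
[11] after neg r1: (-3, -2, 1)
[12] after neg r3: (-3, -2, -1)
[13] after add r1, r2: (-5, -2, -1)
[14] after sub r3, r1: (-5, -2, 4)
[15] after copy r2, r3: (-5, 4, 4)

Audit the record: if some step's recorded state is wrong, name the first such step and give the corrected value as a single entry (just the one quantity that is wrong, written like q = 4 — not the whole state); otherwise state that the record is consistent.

step 1: r2 = 3 + -2 = 1 -> exactly as logged
step 2: r1 = 1 -> in agreement
step 3: r1 = -3 -> checks out
step 4: r1 = -3 * 1 = -3 -> agrees with the record
step 5: r1 = -(-3) = 3 -> in agreement
step 6: r3 = -(-9) = 9 -> agrees with the record
step 7: r1 = 3 - 1 = 2 -> exactly as logged
step 8: r1 = 2 + 1 = 3 -> verified
step 9: r3 = 1 -> no discrepancy
step 10: r2 = -2 -> consistent with the record
step 11: r1 = -(3) = -3 -> consistent with the record
step 12: r3 = -(1) = -1 -> consistent with the record
step 13: r1 = -3 + -2 = -5 -> checks out
step 14: r3 = -1 - -5 = 4 -> in agreement
step 15: r2 = 4 -> consistent with the record
Every step is consistent.

no error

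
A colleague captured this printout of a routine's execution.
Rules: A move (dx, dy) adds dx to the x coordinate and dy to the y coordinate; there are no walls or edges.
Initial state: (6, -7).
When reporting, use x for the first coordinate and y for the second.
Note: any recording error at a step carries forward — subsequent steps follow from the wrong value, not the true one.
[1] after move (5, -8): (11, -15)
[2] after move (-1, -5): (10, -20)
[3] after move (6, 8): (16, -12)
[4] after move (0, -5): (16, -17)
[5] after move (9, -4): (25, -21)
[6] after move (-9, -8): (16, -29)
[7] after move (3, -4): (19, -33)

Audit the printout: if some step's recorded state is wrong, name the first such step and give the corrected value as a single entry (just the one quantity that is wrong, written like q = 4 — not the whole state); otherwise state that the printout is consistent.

step 1: x = 6 + (5) = 11, y = -7 + (-8) = -15 -> agrees with the printout
step 2: x = 11 + (-1) = 10, y = -15 + (-5) = -20 -> no discrepancy
step 3: x = 10 + (6) = 16, y = -20 + (8) = -12 -> no discrepancy
step 4: x = 16 + (0) = 16, y = -12 + (-5) = -17 -> agrees with the printout
step 5: x = 16 + (9) = 25, y = -17 + (-4) = -21 -> verified
step 6: x = 25 + (-9) = 16, y = -21 + (-8) = -29 -> verified
step 7: x = 16 + (3) = 19, y = -29 + (-4) = -33 -> agrees with the printout
All steps check out; nothing to correct.

no error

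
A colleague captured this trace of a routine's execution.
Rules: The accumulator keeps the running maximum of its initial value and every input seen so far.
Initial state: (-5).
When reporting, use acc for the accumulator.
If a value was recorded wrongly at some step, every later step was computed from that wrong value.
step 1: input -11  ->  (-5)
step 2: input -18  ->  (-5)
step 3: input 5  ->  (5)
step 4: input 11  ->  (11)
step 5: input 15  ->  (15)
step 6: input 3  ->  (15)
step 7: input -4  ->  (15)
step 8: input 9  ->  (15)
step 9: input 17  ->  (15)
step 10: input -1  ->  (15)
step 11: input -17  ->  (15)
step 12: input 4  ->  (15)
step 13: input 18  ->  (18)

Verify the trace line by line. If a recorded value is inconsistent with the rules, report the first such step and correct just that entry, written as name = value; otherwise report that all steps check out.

step 9, acc = 17

Recomputing the run from the initial state:
step 1: acc = -5
step 2: acc = -5
step 3: acc = 5
step 4: acc = 11
step 5: acc = 15
step 6: acc = 15
step 7: acc = 15
step 8: acc = 15
step 9: acc = 17
step 10: acc = 17
step 11: acc = 17
step 12: acc = 17
step 13: acc = 18
The first disagreement with the trace is at step 9, where the value should be acc = 17.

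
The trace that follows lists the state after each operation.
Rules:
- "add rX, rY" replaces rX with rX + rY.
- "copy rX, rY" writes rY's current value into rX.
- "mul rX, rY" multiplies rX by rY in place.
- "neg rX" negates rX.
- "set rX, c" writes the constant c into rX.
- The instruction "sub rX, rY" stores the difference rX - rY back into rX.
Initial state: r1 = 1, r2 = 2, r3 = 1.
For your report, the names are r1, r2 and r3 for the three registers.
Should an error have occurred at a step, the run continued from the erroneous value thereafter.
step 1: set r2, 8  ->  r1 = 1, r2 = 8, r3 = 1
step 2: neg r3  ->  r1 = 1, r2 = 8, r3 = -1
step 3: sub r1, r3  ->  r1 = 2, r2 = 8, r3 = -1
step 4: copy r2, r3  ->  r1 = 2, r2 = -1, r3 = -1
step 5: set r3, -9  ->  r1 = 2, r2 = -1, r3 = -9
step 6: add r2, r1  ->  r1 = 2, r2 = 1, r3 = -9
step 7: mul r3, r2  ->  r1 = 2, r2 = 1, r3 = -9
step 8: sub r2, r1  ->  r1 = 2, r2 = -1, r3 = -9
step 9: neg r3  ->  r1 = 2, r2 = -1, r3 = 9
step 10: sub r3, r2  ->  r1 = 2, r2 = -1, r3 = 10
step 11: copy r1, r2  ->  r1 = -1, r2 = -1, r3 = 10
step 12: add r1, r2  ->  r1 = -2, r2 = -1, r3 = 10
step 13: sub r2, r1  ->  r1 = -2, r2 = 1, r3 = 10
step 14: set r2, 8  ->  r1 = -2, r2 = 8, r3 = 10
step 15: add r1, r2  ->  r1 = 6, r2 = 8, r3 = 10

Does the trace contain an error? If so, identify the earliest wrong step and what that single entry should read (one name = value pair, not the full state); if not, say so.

no error

step 1: r2 = 8 -> confirmed correct
step 2: r3 = -(1) = -1 -> agrees with the trace
step 3: r1 = 1 - -1 = 2 -> same as recorded
step 4: r2 = -1 -> in agreement
step 5: r3 = -9 -> checks out
step 6: r2 = -1 + 2 = 1 -> exactly as logged
step 7: r3 = -9 * 1 = -9 -> agrees with the trace
step 8: r2 = 1 - 2 = -1 -> exactly as logged
step 9: r3 = -(-9) = 9 -> in agreement
step 10: r3 = 9 - -1 = 10 -> agrees with the trace
step 11: r1 = -1 -> in agreement
step 12: r1 = -1 + -1 = -2 -> checks out
step 13: r2 = -1 - -2 = 1 -> verified
step 14: r2 = 8 -> consistent with the trace
step 15: r1 = -2 + 8 = 6 -> checks out
The recomputation confirms every line.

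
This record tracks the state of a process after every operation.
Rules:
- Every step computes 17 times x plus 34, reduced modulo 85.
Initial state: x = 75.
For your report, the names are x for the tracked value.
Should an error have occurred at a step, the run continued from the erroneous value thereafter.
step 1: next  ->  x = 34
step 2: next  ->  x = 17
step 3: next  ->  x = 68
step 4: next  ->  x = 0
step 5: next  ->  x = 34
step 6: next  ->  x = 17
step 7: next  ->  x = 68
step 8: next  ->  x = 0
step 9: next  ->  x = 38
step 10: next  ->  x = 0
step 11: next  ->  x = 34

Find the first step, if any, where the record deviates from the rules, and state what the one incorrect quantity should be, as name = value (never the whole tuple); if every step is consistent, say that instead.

step 9, x = 34

step 1: x = (17*75 + 34) mod 85 = 34 -> same as recorded
step 2: x = (17*34 + 34) mod 85 = 17 -> exactly as logged
step 3: x = (17*17 + 34) mod 85 = 68 -> confirmed correct
step 4: x = (17*68 + 34) mod 85 = 0 -> confirmed correct
step 5: x = (17*0 + 34) mod 85 = 34 -> confirmed correct
step 6: x = (17*34 + 34) mod 85 = 17 -> matches
step 7: x = (17*17 + 34) mod 85 = 68 -> confirmed correct
step 8: x = (17*68 + 34) mod 85 = 0 -> matches
step 9: x = (17*0 + 34) mod 85 = 34 -> this is not what the record shows
So the first discrepancy is step 9, where the right value is x = 34.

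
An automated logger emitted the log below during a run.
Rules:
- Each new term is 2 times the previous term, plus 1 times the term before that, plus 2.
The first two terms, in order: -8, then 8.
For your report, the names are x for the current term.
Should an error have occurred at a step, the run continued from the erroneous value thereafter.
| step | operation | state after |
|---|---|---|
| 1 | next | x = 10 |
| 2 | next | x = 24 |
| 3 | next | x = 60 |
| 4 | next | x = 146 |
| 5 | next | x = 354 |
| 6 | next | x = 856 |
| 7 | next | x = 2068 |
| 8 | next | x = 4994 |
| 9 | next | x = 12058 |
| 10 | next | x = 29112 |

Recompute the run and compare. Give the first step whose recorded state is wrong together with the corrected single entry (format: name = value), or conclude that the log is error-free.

step 2, x = 30

Recomputing the run from the initial state:
step 1: x = 10
step 2: x = 30
step 3: x = 72
step 4: x = 176
step 5: x = 426
step 6: x = 1030
step 7: x = 2488
step 8: x = 6008
step 9: x = 14506
step 10: x = 35022
The first disagreement with the log is at step 2, where the value should be x = 30.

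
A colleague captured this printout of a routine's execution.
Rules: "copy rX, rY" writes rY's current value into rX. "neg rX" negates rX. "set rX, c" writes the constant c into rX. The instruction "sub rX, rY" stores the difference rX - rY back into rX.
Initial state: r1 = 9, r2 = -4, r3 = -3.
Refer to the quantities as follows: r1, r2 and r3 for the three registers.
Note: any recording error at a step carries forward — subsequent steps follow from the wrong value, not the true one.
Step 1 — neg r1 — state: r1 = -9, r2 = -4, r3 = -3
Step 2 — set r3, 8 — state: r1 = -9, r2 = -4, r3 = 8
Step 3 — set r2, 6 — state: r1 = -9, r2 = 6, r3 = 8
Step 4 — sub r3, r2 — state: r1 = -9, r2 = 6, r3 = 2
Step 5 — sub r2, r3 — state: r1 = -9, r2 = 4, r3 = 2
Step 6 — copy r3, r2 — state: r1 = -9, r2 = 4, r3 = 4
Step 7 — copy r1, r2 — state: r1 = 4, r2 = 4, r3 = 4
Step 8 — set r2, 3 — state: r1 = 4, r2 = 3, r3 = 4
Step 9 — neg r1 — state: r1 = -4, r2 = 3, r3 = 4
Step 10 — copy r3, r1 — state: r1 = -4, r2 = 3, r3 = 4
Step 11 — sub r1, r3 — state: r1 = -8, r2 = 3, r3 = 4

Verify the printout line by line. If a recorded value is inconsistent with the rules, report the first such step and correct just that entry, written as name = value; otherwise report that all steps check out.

step 10, r3 = -4

Recomputing the run from the initial state:
step 1: r1 = -9, r2 = -4, r3 = -3
step 2: r1 = -9, r2 = -4, r3 = 8
step 3: r1 = -9, r2 = 6, r3 = 8
step 4: r1 = -9, r2 = 6, r3 = 2
step 5: r1 = -9, r2 = 4, r3 = 2
step 6: r1 = -9, r2 = 4, r3 = 4
step 7: r1 = 4, r2 = 4, r3 = 4
step 8: r1 = 4, r2 = 3, r3 = 4
step 9: r1 = -4, r2 = 3, r3 = 4
step 10: r1 = -4, r2 = 3, r3 = -4
step 11: r1 = 0, r2 = 3, r3 = -4
The first disagreement with the printout is at step 10, where the value should be r3 = -4.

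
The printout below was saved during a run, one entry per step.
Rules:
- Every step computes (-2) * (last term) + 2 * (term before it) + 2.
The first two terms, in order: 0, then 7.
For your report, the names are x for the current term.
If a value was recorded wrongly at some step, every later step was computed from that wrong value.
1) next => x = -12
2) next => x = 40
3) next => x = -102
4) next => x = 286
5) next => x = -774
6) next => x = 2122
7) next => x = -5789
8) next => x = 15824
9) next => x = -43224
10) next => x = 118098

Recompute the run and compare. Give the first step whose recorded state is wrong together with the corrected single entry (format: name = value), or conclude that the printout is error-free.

step 7, x = -5790

Recomputing the run from the initial state:
step 1: x = -12
step 2: x = 40
step 3: x = -102
step 4: x = 286
step 5: x = -774
step 6: x = 2122
step 7: x = -5790
step 8: x = 15826
step 9: x = -43230
step 10: x = 118114
The first disagreement with the printout is at step 7, where the value should be x = -5790.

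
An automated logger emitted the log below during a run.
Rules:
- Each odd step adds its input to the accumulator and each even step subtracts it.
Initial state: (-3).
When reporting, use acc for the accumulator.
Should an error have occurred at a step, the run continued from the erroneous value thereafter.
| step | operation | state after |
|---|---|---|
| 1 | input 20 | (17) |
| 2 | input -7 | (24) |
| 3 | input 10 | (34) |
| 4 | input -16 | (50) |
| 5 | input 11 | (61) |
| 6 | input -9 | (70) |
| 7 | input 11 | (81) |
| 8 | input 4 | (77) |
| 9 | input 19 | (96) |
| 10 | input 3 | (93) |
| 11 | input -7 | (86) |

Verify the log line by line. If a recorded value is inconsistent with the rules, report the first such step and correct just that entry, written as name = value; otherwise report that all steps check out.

1. acc = -3 + 20 = 17 (checks out)
2. acc = 17 - -7 = 24 (confirmed correct)
3. acc = 24 + 10 = 34 (no discrepancy)
4. acc = 34 - -16 = 50 (verified)
5. acc = 50 + 11 = 61 (exactly as logged)
6. acc = 61 - -9 = 70 (verified)
7. acc = 70 + 11 = 81 (no discrepancy)
8. acc = 81 - 4 = 77 (checks out)
9. acc = 77 + 19 = 96 (in agreement)
10. acc = 96 - 3 = 93 (matches)
11. acc = 93 + -7 = 86 (verified)
All steps check out; nothing to correct.

no error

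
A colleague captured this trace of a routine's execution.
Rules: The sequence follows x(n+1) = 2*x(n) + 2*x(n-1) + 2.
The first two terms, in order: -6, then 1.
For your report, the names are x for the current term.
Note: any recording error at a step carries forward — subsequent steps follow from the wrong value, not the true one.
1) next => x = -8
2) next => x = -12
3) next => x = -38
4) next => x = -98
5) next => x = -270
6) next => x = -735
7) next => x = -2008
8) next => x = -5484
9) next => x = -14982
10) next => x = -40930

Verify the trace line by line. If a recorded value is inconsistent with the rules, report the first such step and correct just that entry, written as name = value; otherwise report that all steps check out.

step 6, x = -734

Step 1: x = 2*(1) + (2)*(-6) + (2) = -8 — matches.
Step 2: x = 2*(-8) + (2)*(1) + (2) = -12 — same as recorded.
Step 3: x = 2*(-12) + (2)*(-8) + (2) = -38 — no discrepancy.
Step 4: x = 2*(-38) + (2)*(-12) + (2) = -98 — same as recorded.
Step 5: x = 2*(-98) + (2)*(-38) + (2) = -270 — no discrepancy.
Step 6: x = 2*(-270) + (2)*(-98) + (2) = -734 — a discrepancy with the trace.
First incorrect step: 6; the correct value is x = -734.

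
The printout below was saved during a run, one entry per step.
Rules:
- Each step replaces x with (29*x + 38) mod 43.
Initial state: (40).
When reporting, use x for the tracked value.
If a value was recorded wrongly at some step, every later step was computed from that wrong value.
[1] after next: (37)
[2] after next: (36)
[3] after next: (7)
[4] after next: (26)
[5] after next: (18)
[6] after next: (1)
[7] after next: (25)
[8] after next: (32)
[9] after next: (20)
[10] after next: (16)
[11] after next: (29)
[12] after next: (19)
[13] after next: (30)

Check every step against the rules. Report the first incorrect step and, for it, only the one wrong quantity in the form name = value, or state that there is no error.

step 7, x = 24

Recomputing the run from the initial state:
step 1: x = 37
step 2: x = 36
step 3: x = 7
step 4: x = 26
step 5: x = 18
step 6: x = 1
step 7: x = 24
step 8: x = 3
step 9: x = 39
step 10: x = 8
step 11: x = 12
step 12: x = 42
step 13: x = 9
The first disagreement with the printout is at step 7, where the value should be x = 24.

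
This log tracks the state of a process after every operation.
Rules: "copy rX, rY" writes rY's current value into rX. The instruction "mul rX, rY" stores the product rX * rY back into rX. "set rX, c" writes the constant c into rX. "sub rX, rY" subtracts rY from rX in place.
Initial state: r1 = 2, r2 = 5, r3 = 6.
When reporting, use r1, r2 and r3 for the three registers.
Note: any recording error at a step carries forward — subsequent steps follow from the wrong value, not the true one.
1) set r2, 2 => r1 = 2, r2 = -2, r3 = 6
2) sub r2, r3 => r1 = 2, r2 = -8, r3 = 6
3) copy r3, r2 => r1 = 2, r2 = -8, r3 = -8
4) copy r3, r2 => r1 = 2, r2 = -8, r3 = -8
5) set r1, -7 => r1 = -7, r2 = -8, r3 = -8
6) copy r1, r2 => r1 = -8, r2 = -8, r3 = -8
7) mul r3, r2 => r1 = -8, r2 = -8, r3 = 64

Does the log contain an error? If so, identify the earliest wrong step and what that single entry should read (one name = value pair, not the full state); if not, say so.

step 1, r2 = 2

Recomputing the run from the initial state:
step 1: r1 = 2, r2 = 2, r3 = 6
step 2: r1 = 2, r2 = -4, r3 = 6
step 3: r1 = 2, r2 = -4, r3 = -4
step 4: r1 = 2, r2 = -4, r3 = -4
step 5: r1 = -7, r2 = -4, r3 = -4
step 6: r1 = -4, r2 = -4, r3 = -4
step 7: r1 = -4, r2 = -4, r3 = 16
The first disagreement with the log is at step 1, where the value should be r2 = 2.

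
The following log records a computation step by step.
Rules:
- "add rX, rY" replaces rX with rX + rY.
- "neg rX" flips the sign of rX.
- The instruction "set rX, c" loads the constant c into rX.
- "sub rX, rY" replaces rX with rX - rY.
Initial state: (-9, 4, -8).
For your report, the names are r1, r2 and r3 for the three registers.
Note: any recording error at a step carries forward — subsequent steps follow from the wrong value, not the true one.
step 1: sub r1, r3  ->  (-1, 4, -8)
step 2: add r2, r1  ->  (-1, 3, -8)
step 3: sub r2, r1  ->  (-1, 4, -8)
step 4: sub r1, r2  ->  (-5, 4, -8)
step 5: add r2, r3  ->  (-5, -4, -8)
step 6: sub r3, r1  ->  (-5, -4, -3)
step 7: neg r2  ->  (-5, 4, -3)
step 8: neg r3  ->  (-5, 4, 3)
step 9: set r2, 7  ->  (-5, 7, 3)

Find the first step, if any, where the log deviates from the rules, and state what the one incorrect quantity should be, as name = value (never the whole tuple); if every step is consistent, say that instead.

no error

step 1: r1 = -9 - -8 = -1 -> consistent with the log
step 2: r2 = 4 + -1 = 3 -> checks out
step 3: r2 = 3 - -1 = 4 -> same as recorded
step 4: r1 = -1 - 4 = -5 -> consistent with the log
step 5: r2 = 4 + -8 = -4 -> agrees with the log
step 6: r3 = -8 - -5 = -3 -> consistent with the log
step 7: r2 = -(-4) = 4 -> verified
step 8: r3 = -(-3) = 3 -> matches
step 9: r2 = 7 -> confirmed correct
The whole run recomputes cleanly — no discrepancies.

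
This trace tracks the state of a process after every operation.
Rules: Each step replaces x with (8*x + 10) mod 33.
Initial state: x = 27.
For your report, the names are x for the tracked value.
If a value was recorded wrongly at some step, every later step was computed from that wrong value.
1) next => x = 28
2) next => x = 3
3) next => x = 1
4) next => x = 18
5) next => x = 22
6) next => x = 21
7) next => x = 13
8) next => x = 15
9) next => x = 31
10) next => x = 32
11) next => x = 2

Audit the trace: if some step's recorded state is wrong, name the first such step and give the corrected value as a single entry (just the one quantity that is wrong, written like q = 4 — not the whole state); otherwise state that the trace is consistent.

step 10, x = 27

Recomputing the run from the initial state:
step 1: x = 28
step 2: x = 3
step 3: x = 1
step 4: x = 18
step 5: x = 22
step 6: x = 21
step 7: x = 13
step 8: x = 15
step 9: x = 31
step 10: x = 27
step 11: x = 28
The first disagreement with the trace is at step 10, where the value should be x = 27.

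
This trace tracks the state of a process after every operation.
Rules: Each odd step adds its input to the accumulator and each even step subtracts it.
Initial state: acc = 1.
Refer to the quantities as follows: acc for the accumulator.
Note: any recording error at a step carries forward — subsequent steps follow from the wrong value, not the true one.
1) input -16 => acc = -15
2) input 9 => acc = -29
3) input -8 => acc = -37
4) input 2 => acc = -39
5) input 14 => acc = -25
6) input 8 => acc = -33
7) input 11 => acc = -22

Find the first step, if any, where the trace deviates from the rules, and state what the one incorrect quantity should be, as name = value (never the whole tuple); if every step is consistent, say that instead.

Step 1: acc = 1 + -16 = -15 — matches.
Step 2: acc = -15 - 9 = -24 — not what was recorded.
Conclusion: step 2 carries the first error; the entry should be acc = -24.

step 2, acc = -24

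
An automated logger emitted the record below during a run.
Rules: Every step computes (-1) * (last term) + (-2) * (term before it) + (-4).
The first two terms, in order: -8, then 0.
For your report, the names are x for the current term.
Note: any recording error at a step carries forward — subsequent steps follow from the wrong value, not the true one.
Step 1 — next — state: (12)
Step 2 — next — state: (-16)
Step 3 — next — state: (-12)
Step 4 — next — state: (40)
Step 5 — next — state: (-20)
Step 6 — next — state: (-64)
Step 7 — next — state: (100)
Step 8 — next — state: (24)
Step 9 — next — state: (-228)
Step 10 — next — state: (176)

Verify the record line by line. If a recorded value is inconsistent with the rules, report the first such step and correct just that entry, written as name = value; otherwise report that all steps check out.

no error

1. x = -1*(0) + (-2)*(-8) + (-4) = 12 (in agreement)
2. x = -1*(12) + (-2)*(0) + (-4) = -16 (agrees with the record)
3. x = -1*(-16) + (-2)*(12) + (-4) = -12 (consistent with the record)
4. x = -1*(-12) + (-2)*(-16) + (-4) = 40 (checks out)
5. x = -1*(40) + (-2)*(-12) + (-4) = -20 (confirmed correct)
6. x = -1*(-20) + (-2)*(40) + (-4) = -64 (confirmed correct)
7. x = -1*(-64) + (-2)*(-20) + (-4) = 100 (exactly as logged)
8. x = -1*(100) + (-2)*(-64) + (-4) = 24 (same as recorded)
9. x = -1*(24) + (-2)*(100) + (-4) = -228 (matches)
10. x = -1*(-228) + (-2)*(24) + (-4) = 176 (in agreement)
Nothing is out of place; the run is error-free.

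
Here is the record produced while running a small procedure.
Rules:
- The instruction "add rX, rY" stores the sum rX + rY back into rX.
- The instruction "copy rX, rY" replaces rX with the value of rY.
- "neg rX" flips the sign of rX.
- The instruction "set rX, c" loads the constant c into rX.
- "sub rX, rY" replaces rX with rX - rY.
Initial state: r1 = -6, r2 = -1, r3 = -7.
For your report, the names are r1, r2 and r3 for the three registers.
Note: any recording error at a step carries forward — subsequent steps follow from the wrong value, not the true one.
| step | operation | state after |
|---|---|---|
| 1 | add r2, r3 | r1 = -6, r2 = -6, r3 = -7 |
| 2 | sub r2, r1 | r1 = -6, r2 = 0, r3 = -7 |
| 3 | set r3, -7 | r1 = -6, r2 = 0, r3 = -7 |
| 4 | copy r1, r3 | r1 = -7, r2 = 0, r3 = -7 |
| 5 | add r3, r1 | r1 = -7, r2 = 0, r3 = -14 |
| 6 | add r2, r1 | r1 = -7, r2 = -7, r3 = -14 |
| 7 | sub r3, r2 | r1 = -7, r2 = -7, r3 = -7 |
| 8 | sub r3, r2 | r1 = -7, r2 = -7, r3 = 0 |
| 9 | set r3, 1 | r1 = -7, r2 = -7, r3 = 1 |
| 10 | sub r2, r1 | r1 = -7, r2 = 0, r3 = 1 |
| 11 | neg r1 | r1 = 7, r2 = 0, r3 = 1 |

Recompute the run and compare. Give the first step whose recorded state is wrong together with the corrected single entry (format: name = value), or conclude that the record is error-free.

Step 1: r2 = -1 + -7 = -8 — a discrepancy with the record.
Step 1 is the first one off; corrected, r2 = -8.

step 1, r2 = -8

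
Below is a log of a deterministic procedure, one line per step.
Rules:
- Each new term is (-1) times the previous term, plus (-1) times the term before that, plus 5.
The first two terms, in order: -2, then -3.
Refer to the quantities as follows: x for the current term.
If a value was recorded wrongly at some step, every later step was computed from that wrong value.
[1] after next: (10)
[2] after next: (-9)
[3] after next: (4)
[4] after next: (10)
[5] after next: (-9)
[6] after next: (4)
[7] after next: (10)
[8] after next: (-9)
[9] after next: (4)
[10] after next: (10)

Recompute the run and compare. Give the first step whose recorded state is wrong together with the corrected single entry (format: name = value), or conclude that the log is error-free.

Recomputing the run from the initial state:
step 1: x = 10
step 2: x = -2
step 3: x = -3
step 4: x = 10
step 5: x = -2
step 6: x = -3
step 7: x = 10
step 8: x = -2
step 9: x = -3
step 10: x = 10
The first disagreement with the log is at step 2, where the value should be x = -2.

step 2, x = -2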